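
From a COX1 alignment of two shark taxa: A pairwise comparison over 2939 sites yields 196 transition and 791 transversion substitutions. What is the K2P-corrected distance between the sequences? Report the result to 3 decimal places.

P = 196/2939 ≈ 0.066689 and Q = 791/2939 ≈ 0.269139.
Under the Kimura two-parameter model, d = −½ ln(1 − 2P − Q) − ¼ ln(1 − 2Q).
1 − 2P − Q = 0.597483, giving −½ ln(0.597483) = 0.257515.
1 − 2Q = 0.461722, giving −¼ ln(0.461722) = 0.193198.
d = 0.257515 + 0.193198 = 0.450713.

0.451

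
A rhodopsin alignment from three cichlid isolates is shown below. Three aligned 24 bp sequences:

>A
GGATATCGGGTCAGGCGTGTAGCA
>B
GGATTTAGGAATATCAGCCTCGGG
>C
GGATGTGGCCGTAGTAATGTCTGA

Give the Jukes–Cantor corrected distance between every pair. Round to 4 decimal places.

d(A,B) = 0.9607, d(A,C) = 0.8240, d(B,C) = 0.8240

A–B: 13/24 sites differ → p ≈ 0.541667, d = −0.75 ln(1 − 0.722223) = 0.960702 ≈ 0.9607.
A–C: 12/24 sites differ → p = 0.5, d = −0.75 ln(1 − 0.666667) = 0.823960 ≈ 0.8240.
B–C: 12/24 sites differ → p = 0.5, d = −0.75 ln(1 − 0.666667) = 0.823960 ≈ 0.8240.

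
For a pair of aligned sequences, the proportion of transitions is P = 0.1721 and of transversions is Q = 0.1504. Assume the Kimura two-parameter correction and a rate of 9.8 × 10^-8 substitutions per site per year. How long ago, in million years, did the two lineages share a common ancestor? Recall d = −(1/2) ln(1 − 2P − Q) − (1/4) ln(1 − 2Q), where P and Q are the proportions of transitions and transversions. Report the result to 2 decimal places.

Under the Kimura two-parameter model, d = −½ ln(1 − 2P − Q) − ¼ ln(1 − 2Q).
1 − 2P − Q = 0.5054, giving −½ ln(0.5054) = 0.341203.
1 − 2Q = 0.6992, giving −¼ ln(0.6992) = 0.089455.
d = 0.341203 + 0.089455 = 0.430658.
Under a molecular clock d = 2μt, so t = d/(2μ) = 0.430658 / (2 × 9.8 × 10^-8) = 2.20 million years.

2.20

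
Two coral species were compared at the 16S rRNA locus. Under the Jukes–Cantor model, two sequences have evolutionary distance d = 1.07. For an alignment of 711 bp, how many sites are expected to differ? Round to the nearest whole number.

405

Invert JC69: p = (3/4)(1 − e^(−4d/3)) = 0.75 × (1 − e^(-1.426667)) = 0.75 × (1 − 0.240108) = 0.569919.
Expected differing sites = pL ≈ 0.569919 × 711 = 405.212409 ≈ 405.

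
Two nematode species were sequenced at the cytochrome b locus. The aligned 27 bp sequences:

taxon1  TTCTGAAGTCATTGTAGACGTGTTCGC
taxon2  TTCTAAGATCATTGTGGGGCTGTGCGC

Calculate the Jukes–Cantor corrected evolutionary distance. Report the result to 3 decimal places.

The sequences differ at 8 of 27 sites (5, 7, 8, 16, 18, 19, 20, 24), so p = 8/27 ≈ 0.296296.
d = −(3/4) ln(1 − 4p/3) = −0.75 ln(1 − 0.395061) = −0.75 ln(0.604939)
  = −0.75 × (-0.502628) = 0.376971 substitutions/site.

0.377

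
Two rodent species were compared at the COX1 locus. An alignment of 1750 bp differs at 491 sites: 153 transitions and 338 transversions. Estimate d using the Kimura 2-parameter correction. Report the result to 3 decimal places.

P = 153/1750 ≈ 0.087429 and Q = 338/1750 ≈ 0.193143.
Under the Kimura two-parameter model, d = −½ ln(1 − 2P − Q) − ¼ ln(1 − 2Q).
1 − 2P − Q = 0.631999, giving −½ ln(0.631999) = 0.229434.
1 − 2Q = 0.613714, giving −¼ ln(0.613714) = 0.122057.
d = 0.229434 + 0.122057 = 0.351491.

0.351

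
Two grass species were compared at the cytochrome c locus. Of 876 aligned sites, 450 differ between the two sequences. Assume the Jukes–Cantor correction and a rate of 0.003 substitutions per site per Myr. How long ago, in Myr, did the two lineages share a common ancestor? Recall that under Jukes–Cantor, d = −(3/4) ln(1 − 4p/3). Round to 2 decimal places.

p = 450/876 ≈ 0.513699.
d = −(3/4) ln(1 − 4p/3) = −0.75 ln(1 − 0.684932) = −0.75 ln(0.315068)
  = −0.75 × (-1.154967) = 0.866225 substitutions/site.
Under a molecular clock d = 2μt, so t = d/(2μ) = 0.866225 / (2 × 0.003) = 144.37 Myr.

144.37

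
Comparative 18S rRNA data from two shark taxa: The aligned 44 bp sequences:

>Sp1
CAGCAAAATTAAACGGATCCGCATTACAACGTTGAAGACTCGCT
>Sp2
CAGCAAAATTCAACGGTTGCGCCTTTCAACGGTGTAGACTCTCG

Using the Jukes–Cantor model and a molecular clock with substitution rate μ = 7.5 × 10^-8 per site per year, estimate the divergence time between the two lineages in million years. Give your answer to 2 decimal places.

1.59

The sequences differ at 9 of 44 sites (11, 17, 19, 23, 26, 32, 35, 42, 44), so p = 9/44 ≈ 0.204545.
d = −(3/4) ln(1 − 4p/3) = −0.75 ln(1 − 0.272727) = −0.75 ln(0.727273)
  = −0.75 × (-0.318453) = 0.238840 substitutions/site.
Under a molecular clock d = 2μt, so t = d/(2μ) = 0.238840 / (2 × 7.5 × 10^-8) = 1.59 million years.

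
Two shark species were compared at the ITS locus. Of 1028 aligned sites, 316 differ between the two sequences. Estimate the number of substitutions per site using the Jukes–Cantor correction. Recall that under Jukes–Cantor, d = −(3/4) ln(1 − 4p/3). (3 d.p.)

0.396

p = 316/1028 ≈ 0.307393.
d = −(3/4) ln(1 − 4p/3) = −0.75 ln(1 − 0.409857) = −0.75 ln(0.590143)
  = −0.75 × (-0.527390) = 0.395543 substitutions/site.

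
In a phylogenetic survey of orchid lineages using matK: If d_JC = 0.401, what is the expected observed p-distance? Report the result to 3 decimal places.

p = (3/4)(1 − e^(−4d/3)) = 0.75 × (1 − e^(-0.534667)) = 0.75 × (1 − 0.585864) = 0.310602.

0.311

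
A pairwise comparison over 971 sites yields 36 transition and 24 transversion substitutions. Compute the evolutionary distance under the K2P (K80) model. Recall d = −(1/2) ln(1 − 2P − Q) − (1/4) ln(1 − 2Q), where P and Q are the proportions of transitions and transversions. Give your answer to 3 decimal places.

0.065

P = 36/971 ≈ 0.037075 and Q = 24/971 ≈ 0.024717.
Under the Kimura two-parameter model, d = −½ ln(1 − 2P − Q) − ¼ ln(1 − 2Q).
1 − 2P − Q = 0.901133, giving −½ ln(0.901133) = 0.052051.
1 − 2Q = 0.950566, giving −¼ ln(0.950566) = 0.012674.
d = 0.052051 + 0.012674 = 0.064725.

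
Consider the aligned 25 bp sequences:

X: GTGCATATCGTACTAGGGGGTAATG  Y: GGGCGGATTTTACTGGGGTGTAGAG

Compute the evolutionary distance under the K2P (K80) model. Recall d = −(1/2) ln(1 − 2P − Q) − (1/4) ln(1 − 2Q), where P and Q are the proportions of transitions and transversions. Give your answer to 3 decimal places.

0.495

Of 25 sites, 4 differences are transitions and 5 are transversions, so P = 4/25 = 0.16 and Q = 5/25 = 0.2.
Under the Kimura two-parameter model, d = −½ ln(1 − 2P − Q) − ¼ ln(1 − 2Q).
1 − 2P − Q = 0.48, giving −½ ln(0.48) = 0.366985.
1 − 2Q = 0.6, giving −¼ ln(0.6) = 0.127706.
d = 0.366985 + 0.127706 = 0.494691.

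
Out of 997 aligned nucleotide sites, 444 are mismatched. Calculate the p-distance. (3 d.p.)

0.445

p = 444/997 = 0.445336… ≈ 0.445 (to 3 d.p.).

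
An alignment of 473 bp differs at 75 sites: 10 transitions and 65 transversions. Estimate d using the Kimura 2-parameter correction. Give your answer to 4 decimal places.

0.1794

P = 10/473 ≈ 0.021142 and Q = 65/473 ≈ 0.137421.
Under the Kimura two-parameter model, d = −½ ln(1 − 2P − Q) − ¼ ln(1 − 2Q).
1 − 2P − Q = 0.820295, giving −½ ln(0.820295) = 0.099046.
1 − 2Q = 0.725158, giving −¼ ln(0.725158) = 0.080341.
d = 0.099046 + 0.080341 = 0.179387.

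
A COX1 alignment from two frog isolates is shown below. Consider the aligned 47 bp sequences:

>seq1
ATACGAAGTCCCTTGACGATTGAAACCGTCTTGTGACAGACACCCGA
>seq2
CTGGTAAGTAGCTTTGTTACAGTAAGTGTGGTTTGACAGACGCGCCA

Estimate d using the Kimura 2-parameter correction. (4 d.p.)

Of 47 sites, 6 differences are transitions and 15 are transversions, so P = 6/47 ≈ 0.12766 and Q = 15/47 ≈ 0.319149.
Under the Kimura two-parameter model, d = −½ ln(1 − 2P − Q) − ¼ ln(1 − 2Q).
1 − 2P − Q = 0.425531, giving −½ ln(0.425531) = 0.427209.
1 − 2Q = 0.361702, giving −¼ ln(0.361702) = 0.254234.
d = 0.427209 + 0.254234 = 0.681443.

0.6814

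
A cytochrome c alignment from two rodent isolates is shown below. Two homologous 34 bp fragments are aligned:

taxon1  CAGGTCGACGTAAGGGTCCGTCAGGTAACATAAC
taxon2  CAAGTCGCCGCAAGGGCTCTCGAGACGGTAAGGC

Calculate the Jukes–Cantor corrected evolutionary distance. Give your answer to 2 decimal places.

The sequences differ at 16 of 34 sites, so p = 16/34 ≈ 0.470588.
d = −(3/4) ln(1 − 4p/3) = −0.75 ln(1 − 0.627451) = −0.75 ln(0.372549)
  = −0.75 × (-0.987387) = 0.740540 substitutions/site.

0.74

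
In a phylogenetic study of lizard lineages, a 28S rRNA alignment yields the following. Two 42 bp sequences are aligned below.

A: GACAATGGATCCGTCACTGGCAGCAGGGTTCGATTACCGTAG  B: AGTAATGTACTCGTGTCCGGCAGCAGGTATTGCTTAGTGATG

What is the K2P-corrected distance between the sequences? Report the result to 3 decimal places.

Of 42 sites, 8 differences are transitions and 9 are transversions, so P = 8/42 ≈ 0.190476 and Q = 9/42 ≈ 0.214286.
Under the Kimura two-parameter model, d = −½ ln(1 − 2P − Q) − ¼ ln(1 − 2Q).
1 − 2P − Q = 0.404762, giving −½ ln(0.404762) = 0.452228.
1 − 2Q = 0.571428, giving −¼ ln(0.571428) = 0.139904.
d = 0.452228 + 0.139904 = 0.592132.

0.592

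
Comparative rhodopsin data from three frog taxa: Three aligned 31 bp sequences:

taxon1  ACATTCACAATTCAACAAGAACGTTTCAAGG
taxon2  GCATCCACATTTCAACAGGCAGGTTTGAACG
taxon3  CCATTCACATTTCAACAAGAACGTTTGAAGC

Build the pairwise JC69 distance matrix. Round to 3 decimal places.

taxon1–taxon2: 8/31 sites differ → p ≈ 0.258065, d = −0.75 ln(1 − 0.344087) = 0.316295 ≈ 0.316.
taxon1–taxon3: 4/31 sites differ → p ≈ 0.129032, d = −0.75 ln(1 − 0.172043) = 0.141596 ≈ 0.142.
taxon2–taxon3: 7/31 sites differ → p ≈ 0.225806, d = −0.75 ln(1 − 0.301075) = 0.268659 ≈ 0.269.

d(taxon1,taxon2) = 0.316, d(taxon1,taxon3) = 0.142, d(taxon2,taxon3) = 0.269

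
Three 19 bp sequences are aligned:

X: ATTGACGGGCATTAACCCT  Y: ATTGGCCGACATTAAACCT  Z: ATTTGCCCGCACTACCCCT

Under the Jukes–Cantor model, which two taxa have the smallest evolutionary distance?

X–Y: 4/19 differ, p = 0.211, d = 0.247.
X–Z: 6/19 differ, p = 0.316, d = 0.410.
Y–Z: 6/19 differ, p = 0.316, d = 0.410.
The smallest distance is between X and Y.

X and Y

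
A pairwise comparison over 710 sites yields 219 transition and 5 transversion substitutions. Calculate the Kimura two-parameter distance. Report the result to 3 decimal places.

0.493

P = 219/710 ≈ 0.308451 and Q = 5/710 ≈ 0.007042.
Under the Kimura two-parameter model, d = −½ ln(1 − 2P − Q) − ¼ ln(1 − 2Q).
1 − 2P − Q = 0.376056, giving −½ ln(0.376056) = 0.489009.
1 − 2Q = 0.985916, giving −¼ ln(0.985916) = 0.003546.
d = 0.489009 + 0.003546 = 0.492555.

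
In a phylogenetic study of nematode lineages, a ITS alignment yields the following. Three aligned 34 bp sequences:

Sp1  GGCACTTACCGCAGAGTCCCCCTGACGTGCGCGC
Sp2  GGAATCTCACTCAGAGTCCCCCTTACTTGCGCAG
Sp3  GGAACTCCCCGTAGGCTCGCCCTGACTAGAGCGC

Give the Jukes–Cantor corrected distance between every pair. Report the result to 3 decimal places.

d(Sp1,Sp2) = 0.373, d(Sp1,Sp3) = 0.373, d(Sp2,Sp3) = 0.597

Sp1–Sp2: 10/34 sites differ → p ≈ 0.294118, d = −0.75 ln(1 − 0.392157) = 0.373379 ≈ 0.373.
Sp1–Sp3: 10/34 sites differ → p ≈ 0.294118, d = −0.75 ln(1 − 0.392157) = 0.373379 ≈ 0.373.
Sp2–Sp3: 14/34 sites differ → p ≈ 0.411765, d = −0.75 ln(1 − 0.54902) = 0.597249 ≈ 0.597.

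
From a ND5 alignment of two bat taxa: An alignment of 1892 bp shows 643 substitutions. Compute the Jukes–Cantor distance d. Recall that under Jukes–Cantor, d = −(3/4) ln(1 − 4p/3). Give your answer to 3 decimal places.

0.453

p = 643/1892 ≈ 0.339852.
d = −(3/4) ln(1 − 4p/3) = −0.75 ln(1 − 0.453136) = −0.75 ln(0.546864)
  = −0.75 × (-0.603555) = 0.452666 substitutions/site.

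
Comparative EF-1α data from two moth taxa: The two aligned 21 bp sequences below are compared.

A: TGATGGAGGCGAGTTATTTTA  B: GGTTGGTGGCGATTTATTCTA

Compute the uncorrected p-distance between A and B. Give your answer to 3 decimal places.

The sequences differ at 5 of 21 positions (sites 1, 3, 7, 13, 19).
p = 5/21 = 0.238095… ≈ 0.238 (to 3 d.p.).

0.238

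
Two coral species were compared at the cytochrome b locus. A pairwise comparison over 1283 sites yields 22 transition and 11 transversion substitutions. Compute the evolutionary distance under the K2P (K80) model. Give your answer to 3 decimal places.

P = 22/1283 ≈ 0.017147 and Q = 11/1283 ≈ 0.008574.
Under the Kimura two-parameter model, d = −½ ln(1 − 2P − Q) − ¼ ln(1 − 2Q).
1 − 2P − Q = 0.957132, giving −½ ln(0.957132) = 0.021907.
1 − 2Q = 0.982852, giving −¼ ln(0.982852) = 0.004324.
d = 0.021907 + 0.004324 = 0.026231.

0.026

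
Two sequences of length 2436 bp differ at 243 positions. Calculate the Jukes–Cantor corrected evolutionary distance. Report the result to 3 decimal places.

p = 243/2436 ≈ 0.099754.
d = −(3/4) ln(1 − 4p/3) = −0.75 ln(1 − 0.133005) = −0.75 ln(0.866995)
  = −0.75 × (-0.142722) = 0.107042 substitutions/site.

0.107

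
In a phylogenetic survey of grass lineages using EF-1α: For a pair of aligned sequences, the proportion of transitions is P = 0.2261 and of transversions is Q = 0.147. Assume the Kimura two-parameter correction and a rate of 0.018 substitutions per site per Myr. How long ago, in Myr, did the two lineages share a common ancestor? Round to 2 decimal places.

Under the Kimura two-parameter model, d = −½ ln(1 − 2P − Q) − ¼ ln(1 − 2Q).
1 − 2P − Q = 0.4008, giving −½ ln(0.4008) = 0.457146.
1 − 2Q = 0.706, giving −¼ ln(0.706) = 0.087035.
d = 0.457146 + 0.087035 = 0.544181.
Under a molecular clock d = 2μt, so t = d/(2μ) = 0.544181 / (2 × 0.018) = 15.12 Myr.

15.12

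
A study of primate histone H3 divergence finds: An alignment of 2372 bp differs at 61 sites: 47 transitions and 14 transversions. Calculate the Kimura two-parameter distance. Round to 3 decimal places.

0.026

P = 47/2372 ≈ 0.019815 and Q = 14/2372 ≈ 0.005902.
Under the Kimura two-parameter model, d = −½ ln(1 − 2P − Q) − ¼ ln(1 − 2Q).
1 − 2P − Q = 0.954468, giving −½ ln(0.954468) = 0.023301.
1 − 2Q = 0.988196, giving −¼ ln(0.988196) = 0.002969.
d = 0.023301 + 0.002969 = 0.026270.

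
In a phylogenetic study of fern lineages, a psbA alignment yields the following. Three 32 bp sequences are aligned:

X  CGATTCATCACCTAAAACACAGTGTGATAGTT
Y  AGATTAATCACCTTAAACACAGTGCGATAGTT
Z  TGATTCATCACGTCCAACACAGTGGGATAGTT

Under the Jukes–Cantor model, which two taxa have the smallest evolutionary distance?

X–Y: 4/32 differ, p = 0.125, d = 0.137.
X–Z: 5/32 differ, p = 0.156, d = 0.175.
Y–Z: 6/32 differ, p = 0.188, d = 0.216.
The smallest distance is between X and Y.

X and Y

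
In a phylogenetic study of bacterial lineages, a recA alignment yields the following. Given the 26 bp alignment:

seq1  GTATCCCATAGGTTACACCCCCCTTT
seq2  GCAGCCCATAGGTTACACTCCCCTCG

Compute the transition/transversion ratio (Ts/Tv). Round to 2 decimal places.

Transitions are A↔G and C↔T; transversions are all other mismatches.
Transitions: 3. Transversions: 2.
R = 3/2 = 1.50.

1.50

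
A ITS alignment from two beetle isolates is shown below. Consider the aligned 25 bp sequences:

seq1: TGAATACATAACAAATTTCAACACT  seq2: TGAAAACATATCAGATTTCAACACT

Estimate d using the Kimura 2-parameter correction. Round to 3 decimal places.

Of 25 sites, 1 differences are transitions and 2 are transversions, so P = 1/25 = 0.04 and Q = 2/25 = 0.08.
Under the Kimura two-parameter model, d = −½ ln(1 − 2P − Q) − ¼ ln(1 − 2Q).
1 − 2P − Q = 0.84, giving −½ ln(0.84) = 0.087177.
1 − 2Q = 0.84, giving −¼ ln(0.84) = 0.043588.
d = 0.087177 + 0.043588 = 0.130765.

0.131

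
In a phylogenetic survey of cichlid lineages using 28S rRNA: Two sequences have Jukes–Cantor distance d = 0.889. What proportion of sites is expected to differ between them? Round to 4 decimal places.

0.5208

p = (3/4)(1 − e^(−4d/3)) = 0.75 × (1 − e^(-1.185333)) = 0.75 × (1 − 0.305644) = 0.520767.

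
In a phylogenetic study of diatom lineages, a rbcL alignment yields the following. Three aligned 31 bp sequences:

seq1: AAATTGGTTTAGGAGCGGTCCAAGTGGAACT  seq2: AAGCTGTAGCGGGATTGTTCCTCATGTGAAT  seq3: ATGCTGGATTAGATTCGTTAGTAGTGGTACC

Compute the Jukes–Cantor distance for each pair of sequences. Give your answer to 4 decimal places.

seq1–seq2: 16/31 sites differ → p ≈ 0.516129, d = −0.75 ln(1 − 0.688172) = 0.873978 ≈ 0.8740.
seq1–seq3: 13/31 sites differ → p ≈ 0.419355, d = −0.75 ln(1 − 0.55914) = 0.614271 ≈ 0.6143.
seq2–seq3: 16/31 sites differ → p ≈ 0.516129, d = −0.75 ln(1 − 0.688172) = 0.873978 ≈ 0.8740.

d(seq1,seq2) = 0.8740, d(seq1,seq3) = 0.6143, d(seq2,seq3) = 0.8740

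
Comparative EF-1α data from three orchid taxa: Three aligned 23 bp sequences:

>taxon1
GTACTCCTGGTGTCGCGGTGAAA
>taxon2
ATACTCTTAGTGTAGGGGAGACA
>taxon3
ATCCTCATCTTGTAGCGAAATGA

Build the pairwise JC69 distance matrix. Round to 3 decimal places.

d(taxon1,taxon2) = 0.390, d(taxon1,taxon3) = 0.761, d(taxon2,taxon3) = 0.553

taxon1–taxon2: 7/23 sites differ → p ≈ 0.304348, d = −0.75 ln(1 − 0.405797) = 0.390401 ≈ 0.390.
taxon1–taxon3: 11/23 sites differ → p ≈ 0.478261, d = −0.75 ln(1 − 0.637681) = 0.761423 ≈ 0.761.
taxon2–taxon3: 9/23 sites differ → p ≈ 0.391304, d = −0.75 ln(1 − 0.521739) = 0.553199 ≈ 0.553.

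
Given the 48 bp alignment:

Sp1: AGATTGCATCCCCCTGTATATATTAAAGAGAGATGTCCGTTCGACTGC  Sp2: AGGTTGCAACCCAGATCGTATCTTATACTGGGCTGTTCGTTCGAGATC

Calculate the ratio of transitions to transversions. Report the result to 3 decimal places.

Transitions are A↔G and C↔T; transversions are all other mismatches.
Transitions: 5. Transversions: 13.
R = 5/13 = 0.384615… ≈ 0.385 (to 3 d.p.).

0.385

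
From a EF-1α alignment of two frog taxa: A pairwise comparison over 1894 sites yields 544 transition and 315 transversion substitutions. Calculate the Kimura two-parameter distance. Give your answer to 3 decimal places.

0.776

P = 544/1894 ≈ 0.287223 and Q = 315/1894 ≈ 0.166315.
Under the Kimura two-parameter model, d = −½ ln(1 − 2P − Q) − ¼ ln(1 − 2Q).
1 − 2P − Q = 0.259239, giving −½ ln(0.259239) = 0.675002.
1 − 2Q = 0.66737, giving −¼ ln(0.66737) = 0.101103.
d = 0.675002 + 0.101103 = 0.776105.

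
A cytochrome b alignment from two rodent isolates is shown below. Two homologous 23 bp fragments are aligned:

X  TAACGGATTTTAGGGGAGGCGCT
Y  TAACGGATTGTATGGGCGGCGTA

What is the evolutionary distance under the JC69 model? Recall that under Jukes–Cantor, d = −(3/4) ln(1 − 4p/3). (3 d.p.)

0.257

The sequences differ at 5 of 23 sites (10, 13, 17, 22, 23), so p = 5/23 ≈ 0.217391.
d = −(3/4) ln(1 − 4p/3) = −0.75 ln(1 − 0.289855) = −0.75 ln(0.710145)
  = −0.75 × (-0.342286) = 0.256715 substitutions/site.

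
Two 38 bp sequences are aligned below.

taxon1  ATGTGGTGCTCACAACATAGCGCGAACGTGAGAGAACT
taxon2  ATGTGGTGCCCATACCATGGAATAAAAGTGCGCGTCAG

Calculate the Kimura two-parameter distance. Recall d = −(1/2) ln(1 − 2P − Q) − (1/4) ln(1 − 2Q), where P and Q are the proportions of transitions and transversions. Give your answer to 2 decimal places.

Of 38 sites, 6 differences are transitions and 9 are transversions, so P = 6/38 ≈ 0.157895 and Q = 9/38 ≈ 0.236842.
Under the Kimura two-parameter model, d = −½ ln(1 − 2P − Q) − ¼ ln(1 − 2Q).
1 − 2P − Q = 0.447368, giving −½ ln(0.447368) = 0.402187.
1 − 2Q = 0.526316, giving −¼ ln(0.526316) = 0.160463.
d = 0.402187 + 0.160463 = 0.562650.

0.56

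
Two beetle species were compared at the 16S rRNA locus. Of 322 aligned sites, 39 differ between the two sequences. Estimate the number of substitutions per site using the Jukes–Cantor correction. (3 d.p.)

p = 39/322 ≈ 0.121118.
d = −(3/4) ln(1 − 4p/3) = −0.75 ln(1 − 0.161491) = −0.75 ln(0.838509)
  = −0.75 × (-0.176130) = 0.132098 substitutions/site.

0.132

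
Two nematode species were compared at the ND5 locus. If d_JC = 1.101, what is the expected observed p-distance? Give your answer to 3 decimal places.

p = (3/4)(1 − e^(−4d/3)) = 0.75 × (1 − e^(-1.468)) = 0.75 × (1 − 0.230386) = 0.577211.

0.577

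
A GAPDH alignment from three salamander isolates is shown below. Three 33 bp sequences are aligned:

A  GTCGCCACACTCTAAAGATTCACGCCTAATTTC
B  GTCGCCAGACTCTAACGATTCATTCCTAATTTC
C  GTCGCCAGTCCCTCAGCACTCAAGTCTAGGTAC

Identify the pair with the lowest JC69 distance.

A–B: 4/33 differ, p = 0.121, d = 0.132.
A–C: 12/33 differ, p = 0.364, d = 0.497.
B–C: 12/33 differ, p = 0.364, d = 0.497.
The smallest distance is between A and B.

A and B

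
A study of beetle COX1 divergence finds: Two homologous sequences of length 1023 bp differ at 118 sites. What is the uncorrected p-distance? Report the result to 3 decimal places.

0.115

p = 118/1023 = 0.115347… ≈ 0.115 (to 3 d.p.).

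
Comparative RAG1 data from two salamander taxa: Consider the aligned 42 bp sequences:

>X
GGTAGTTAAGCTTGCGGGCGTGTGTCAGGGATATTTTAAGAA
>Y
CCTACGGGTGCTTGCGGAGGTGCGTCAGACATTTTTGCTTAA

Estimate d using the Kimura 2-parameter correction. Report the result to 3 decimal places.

0.588

Of 42 sites, 4 differences are transitions and 13 are transversions, so P = 4/42 ≈ 0.095238 and Q = 13/42 ≈ 0.309524.
Under the Kimura two-parameter model, d = −½ ln(1 − 2P − Q) − ¼ ln(1 − 2Q).
1 − 2P − Q = 0.5, giving −½ ln(0.5) = 0.346574.
1 − 2Q = 0.380952, giving −¼ ln(0.380952) = 0.241270.
d = 0.346574 + 0.241270 = 0.587844.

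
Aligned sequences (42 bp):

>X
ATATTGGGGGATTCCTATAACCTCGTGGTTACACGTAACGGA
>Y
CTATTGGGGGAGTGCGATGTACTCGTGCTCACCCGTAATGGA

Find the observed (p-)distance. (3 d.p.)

0.262

The sequences differ at 11 of 42 positions.
p = 11/42 = 0.261904… ≈ 0.262 (to 3 d.p.).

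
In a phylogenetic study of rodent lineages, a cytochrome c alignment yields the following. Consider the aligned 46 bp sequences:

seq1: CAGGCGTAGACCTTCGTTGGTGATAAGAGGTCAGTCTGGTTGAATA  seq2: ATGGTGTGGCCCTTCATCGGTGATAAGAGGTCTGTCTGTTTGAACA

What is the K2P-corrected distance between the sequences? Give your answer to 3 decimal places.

0.259

Of 46 sites, 5 differences are transitions and 5 are transversions, so P = 5/46 ≈ 0.108696 and Q = 5/46 ≈ 0.108696.
Under the Kimura two-parameter model, d = −½ ln(1 − 2P − Q) − ¼ ln(1 − 2Q).
1 − 2P − Q = 0.673912, giving −½ ln(0.673912) = 0.197328.
1 − 2Q = 0.782608, giving −¼ ln(0.782608) = 0.061281.
d = 0.197328 + 0.061281 = 0.258609.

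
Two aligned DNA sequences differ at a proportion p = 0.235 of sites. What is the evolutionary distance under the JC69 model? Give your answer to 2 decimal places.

0.28

d = −(3/4) ln(1 − 4p/3) = −0.75 ln(1 − 0.313333) = −0.75 ln(0.686667)
  = −0.75 × (-0.375906) = 0.281930 substitutions/site.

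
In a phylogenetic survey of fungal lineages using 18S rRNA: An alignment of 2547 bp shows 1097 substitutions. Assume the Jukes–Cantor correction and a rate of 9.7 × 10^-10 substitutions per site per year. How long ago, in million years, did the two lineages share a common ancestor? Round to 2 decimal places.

p = 1097/2547 ≈ 0.430703.
d = −(3/4) ln(1 − 4p/3) = −0.75 ln(1 − 0.574271) = −0.75 ln(0.425729)
  = −0.75 × (-0.853952) = 0.640464 substitutions/site.
Under a molecular clock d = 2μt, so t = d/(2μ) = 0.640464 / (2 × 9.7 × 10^-10) = 330.14 million years.

330.14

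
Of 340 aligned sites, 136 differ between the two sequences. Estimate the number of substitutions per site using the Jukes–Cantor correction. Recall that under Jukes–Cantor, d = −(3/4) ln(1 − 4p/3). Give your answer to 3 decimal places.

0.572

p = 136/340 = 0.4.
d = −(3/4) ln(1 − 4p/3) = −0.75 ln(1 − 0.533333) = −0.75 ln(0.466667)
  = −0.75 × (-0.762139) = 0.571604 substitutions/site.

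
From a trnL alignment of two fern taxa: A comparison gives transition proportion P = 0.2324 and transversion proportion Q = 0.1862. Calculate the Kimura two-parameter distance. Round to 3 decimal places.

Under the Kimura two-parameter model, d = −½ ln(1 − 2P − Q) − ¼ ln(1 − 2Q).
1 − 2P − Q = 0.349, giving −½ ln(0.349) = 0.526342.
1 − 2Q = 0.6276, giving −¼ ln(0.6276) = 0.116463.
d = 0.526342 + 0.116463 = 0.642805.

0.643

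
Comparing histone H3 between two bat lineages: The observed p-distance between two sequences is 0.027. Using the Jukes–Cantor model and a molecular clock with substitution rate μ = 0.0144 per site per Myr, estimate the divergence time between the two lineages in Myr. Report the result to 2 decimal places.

0.95

d = −(3/4) ln(1 − 4p/3) = −0.75 ln(1 − 0.036) = −0.75 ln(0.964)
  = −0.75 × (-0.036664) = 0.027498 substitutions/site.
Under a molecular clock d = 2μt, so t = d/(2μ) = 0.027498 / (2 × 0.0144) = 0.95 Myr.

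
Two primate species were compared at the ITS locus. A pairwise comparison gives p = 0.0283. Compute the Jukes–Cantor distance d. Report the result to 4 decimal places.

0.0288

d = −(3/4) ln(1 − 4p/3) = −0.75 ln(1 − 0.037733) = −0.75 ln(0.962267)
  = −0.75 × (-0.038463) = 0.028847 substitutions/site.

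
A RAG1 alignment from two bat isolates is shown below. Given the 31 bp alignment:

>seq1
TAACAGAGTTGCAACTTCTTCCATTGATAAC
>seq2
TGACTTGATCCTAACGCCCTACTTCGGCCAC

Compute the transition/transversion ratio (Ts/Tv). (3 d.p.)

Transitions are A↔G and C↔T; transversions are all other mismatches.
Transitions: 10. Transversions: 7.
R = 10/7 = 1.428571… ≈ 1.429 (to 3 d.p.).

1.429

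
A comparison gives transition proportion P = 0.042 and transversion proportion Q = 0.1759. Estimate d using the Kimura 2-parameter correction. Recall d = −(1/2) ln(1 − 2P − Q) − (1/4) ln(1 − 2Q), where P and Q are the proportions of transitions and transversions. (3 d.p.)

Under the Kimura two-parameter model, d = −½ ln(1 − 2P − Q) − ¼ ln(1 − 2Q).
1 − 2P − Q = 0.7401, giving −½ ln(0.7401) = 0.150485.
1 − 2Q = 0.6482, giving −¼ ln(0.6482) = 0.108389.
d = 0.150485 + 0.108389 = 0.258874.

0.259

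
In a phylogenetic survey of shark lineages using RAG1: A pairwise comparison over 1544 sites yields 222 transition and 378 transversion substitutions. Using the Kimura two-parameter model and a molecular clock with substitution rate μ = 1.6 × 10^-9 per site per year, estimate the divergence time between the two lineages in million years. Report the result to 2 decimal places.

171.32

P = 222/1544 ≈ 0.143782 and Q = 378/1544 ≈ 0.244819.
Under the Kimura two-parameter model, d = −½ ln(1 − 2P − Q) − ¼ ln(1 − 2Q).
1 − 2P − Q = 0.467617, giving −½ ln(0.467617) = 0.380053.
1 − 2Q = 0.510362, giving −¼ ln(0.510362) = 0.168159.
d = 0.380053 + 0.168159 = 0.548212.
Under a molecular clock d = 2μt, so t = d/(2μ) = 0.548212 / (2 × 1.6 × 10^-9) = 171.32 million years.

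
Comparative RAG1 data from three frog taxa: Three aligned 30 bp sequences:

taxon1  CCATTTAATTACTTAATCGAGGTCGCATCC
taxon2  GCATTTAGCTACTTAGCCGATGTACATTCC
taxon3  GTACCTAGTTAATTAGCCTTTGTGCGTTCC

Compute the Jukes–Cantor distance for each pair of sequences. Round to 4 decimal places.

taxon1–taxon2: 10/30 sites differ → p ≈ 0.333333, d = −0.75 ln(1 − 0.444444) = 0.440839 ≈ 0.4408.
taxon1–taxon3: 15/30 sites differ → p = 0.5, d = −0.75 ln(1 − 0.666667) = 0.823960 ≈ 0.8240.
taxon2–taxon3: 9/30 sites differ → p = 0.3, d = −0.75 ln(1 − 0.4) = 0.383119 ≈ 0.3831.

d(taxon1,taxon2) = 0.4408, d(taxon1,taxon3) = 0.8240, d(taxon2,taxon3) = 0.3831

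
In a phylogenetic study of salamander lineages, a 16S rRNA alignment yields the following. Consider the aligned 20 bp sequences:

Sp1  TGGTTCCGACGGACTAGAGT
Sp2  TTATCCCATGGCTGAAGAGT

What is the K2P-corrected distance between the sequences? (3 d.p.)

Of 20 sites, 3 differences are transitions and 7 are transversions, so P = 3/20 = 0.15 and Q = 7/20 = 0.35.
Under the Kimura two-parameter model, d = −½ ln(1 − 2P − Q) − ¼ ln(1 − 2Q).
1 − 2P − Q = 0.35, giving −½ ln(0.35) = 0.524911.
1 − 2Q = 0.3, giving −¼ ln(0.3) = 0.300993.
d = 0.524911 + 0.300993 = 0.825904.

0.826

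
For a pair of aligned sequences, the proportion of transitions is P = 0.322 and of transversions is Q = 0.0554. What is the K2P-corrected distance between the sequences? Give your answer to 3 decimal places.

Under the Kimura two-parameter model, d = −½ ln(1 − 2P − Q) − ¼ ln(1 − 2Q).
1 − 2P − Q = 0.3006, giving −½ ln(0.3006) = 0.600987.
1 − 2Q = 0.8892, giving −¼ ln(0.8892) = 0.029358.
d = 0.600987 + 0.029358 = 0.630345.

0.630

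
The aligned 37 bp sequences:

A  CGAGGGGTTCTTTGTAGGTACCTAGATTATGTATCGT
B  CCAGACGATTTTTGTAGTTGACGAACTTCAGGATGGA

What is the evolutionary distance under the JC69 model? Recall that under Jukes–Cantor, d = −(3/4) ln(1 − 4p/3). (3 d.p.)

0.645

The sequences differ at 16 of 37 sites, so p = 16/37 ≈ 0.432432.
d = −(3/4) ln(1 − 4p/3) = −0.75 ln(1 − 0.576576) = −0.75 ln(0.423424)
  = −0.75 × (-0.859381) = 0.644536 substitutions/site.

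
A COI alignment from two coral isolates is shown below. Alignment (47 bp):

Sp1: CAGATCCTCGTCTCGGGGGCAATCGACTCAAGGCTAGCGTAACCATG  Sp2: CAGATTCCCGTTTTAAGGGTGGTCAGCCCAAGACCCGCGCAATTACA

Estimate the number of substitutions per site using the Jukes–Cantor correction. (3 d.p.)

The sequences differ at 20 of 47 sites, so p = 20/47 ≈ 0.425532.
d = −(3/4) ln(1 − 4p/3) = −0.75 ln(1 − 0.567376) = −0.75 ln(0.432624)
  = −0.75 × (-0.837886) = 0.628415 substitutions/site.

0.628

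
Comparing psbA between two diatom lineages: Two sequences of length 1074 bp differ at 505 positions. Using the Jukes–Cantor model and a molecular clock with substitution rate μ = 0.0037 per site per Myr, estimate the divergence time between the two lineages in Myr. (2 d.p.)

p = 505/1074 ≈ 0.470205.
d = −(3/4) ln(1 − 4p/3) = −0.75 ln(1 − 0.62694) = −0.75 ln(0.37306)
  = −0.75 × (-0.986016) = 0.739512 substitutions/site.
Under a molecular clock d = 2μt, so t = d/(2μ) = 0.739512 / (2 × 0.0037) = 99.93 Myr.

99.93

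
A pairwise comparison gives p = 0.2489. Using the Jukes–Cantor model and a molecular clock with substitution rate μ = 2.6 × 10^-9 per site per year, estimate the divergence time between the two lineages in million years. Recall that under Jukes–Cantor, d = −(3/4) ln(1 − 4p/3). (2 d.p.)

58.16

d = −(3/4) ln(1 − 4p/3) = −0.75 ln(1 − 0.331867) = −0.75 ln(0.668133)
  = −0.75 × (-0.403268) = 0.302451 substitutions/site.
Under a molecular clock d = 2μt, so t = d/(2μ) = 0.302451 / (2 × 2.6 × 10^-9) = 58.16 million years.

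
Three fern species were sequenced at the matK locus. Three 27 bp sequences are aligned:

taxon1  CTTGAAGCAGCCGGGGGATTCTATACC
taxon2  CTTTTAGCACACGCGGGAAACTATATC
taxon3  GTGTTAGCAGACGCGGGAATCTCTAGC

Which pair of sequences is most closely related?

taxon1–taxon2: 8/27 differ, p = 0.296, d = 0.377.
taxon1–taxon3: 9/27 differ, p = 0.333, d = 0.441.
taxon2–taxon3: 6/27 differ, p = 0.222, d = 0.264.
The smallest distance is between taxon2 and taxon3.

taxon2 and taxon3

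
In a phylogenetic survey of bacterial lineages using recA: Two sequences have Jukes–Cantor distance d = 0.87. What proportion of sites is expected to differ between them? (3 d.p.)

p = (3/4)(1 − e^(−4d/3)) = 0.75 × (1 − e^(-1.16)) = 0.75 × (1 − 0.313486) = 0.514886.

0.515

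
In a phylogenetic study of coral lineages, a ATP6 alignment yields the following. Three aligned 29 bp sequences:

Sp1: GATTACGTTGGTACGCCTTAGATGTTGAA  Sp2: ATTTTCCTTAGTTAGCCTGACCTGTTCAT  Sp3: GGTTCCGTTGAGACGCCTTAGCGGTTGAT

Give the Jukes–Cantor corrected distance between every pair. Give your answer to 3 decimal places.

Sp1–Sp2: 12/29 sites differ → p ≈ 0.413793, d = −0.75 ln(1 − 0.551724) = 0.601760 ≈ 0.602.
Sp1–Sp3: 7/29 sites differ → p ≈ 0.241379, d = −0.75 ln(1 − 0.321839) = 0.291278 ≈ 0.291.
Sp2–Sp3: 13/29 sites differ → p ≈ 0.448276, d = −0.75 ln(1 − 0.597701) = 0.682920 ≈ 0.683.

d(Sp1,Sp2) = 0.602, d(Sp1,Sp3) = 0.291, d(Sp2,Sp3) = 0.683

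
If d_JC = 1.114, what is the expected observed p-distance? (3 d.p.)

0.580

p = (3/4)(1 − e^(−4d/3)) = 0.75 × (1 − e^(-1.485333)) = 0.75 × (1 − 0.226427) = 0.580180.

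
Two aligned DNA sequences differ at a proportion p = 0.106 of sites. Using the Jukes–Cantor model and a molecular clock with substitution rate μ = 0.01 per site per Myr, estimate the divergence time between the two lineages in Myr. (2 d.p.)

5.71

d = −(3/4) ln(1 − 4p/3) = −0.75 ln(1 − 0.141333) = −0.75 ln(0.858667)
  = −0.75 × (-0.152374) = 0.114281 substitutions/site.
Under a molecular clock d = 2μt, so t = d/(2μ) = 0.114281 / (2 × 0.01) = 5.71 Myr.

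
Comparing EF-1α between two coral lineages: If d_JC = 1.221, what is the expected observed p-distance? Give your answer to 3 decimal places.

p = (3/4)(1 − e^(−4d/3)) = 0.75 × (1 − e^(-1.628)) = 0.75 × (1 − 0.196322) = 0.602759.

0.603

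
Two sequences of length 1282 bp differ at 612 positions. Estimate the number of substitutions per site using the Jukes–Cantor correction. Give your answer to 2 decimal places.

p = 612/1282 ≈ 0.477379.
d = −(3/4) ln(1 − 4p/3) = −0.75 ln(1 − 0.636505) = −0.75 ln(0.363495)
  = −0.75 × (-1.011990) = 0.758993 substitutions/site.

0.76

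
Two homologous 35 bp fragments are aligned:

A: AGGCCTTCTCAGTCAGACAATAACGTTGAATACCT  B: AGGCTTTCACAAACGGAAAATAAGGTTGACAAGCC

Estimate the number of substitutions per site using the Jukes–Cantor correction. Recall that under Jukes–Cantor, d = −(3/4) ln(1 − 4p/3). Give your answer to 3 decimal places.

The sequences differ at 11 of 35 sites, so p = 11/35 ≈ 0.314286.
d = −(3/4) ln(1 − 4p/3) = −0.75 ln(1 − 0.419048) = −0.75 ln(0.580952)
  = −0.75 × (-0.543087) = 0.407315 substitutions/site.

0.407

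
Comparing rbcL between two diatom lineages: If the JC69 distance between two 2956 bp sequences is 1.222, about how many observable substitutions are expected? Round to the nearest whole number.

Invert JC69: p = (3/4)(1 − e^(−4d/3)) = 0.75 × (1 − e^(-1.629333)) = 0.75 × (1 − 0.196060) = 0.602955.
Expected differing sites = pL ≈ 0.602955 × 2956 = 1782.33498 ≈ 1782.

1782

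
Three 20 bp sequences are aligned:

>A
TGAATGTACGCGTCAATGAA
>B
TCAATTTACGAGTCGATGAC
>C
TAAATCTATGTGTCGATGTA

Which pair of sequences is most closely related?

A and B

A–B: 5/20 differ, p = 0.250, d = 0.304.
A–C: 6/20 differ, p = 0.300, d = 0.383.
B–C: 6/20 differ, p = 0.300, d = 0.383.
The smallest distance is between A and B.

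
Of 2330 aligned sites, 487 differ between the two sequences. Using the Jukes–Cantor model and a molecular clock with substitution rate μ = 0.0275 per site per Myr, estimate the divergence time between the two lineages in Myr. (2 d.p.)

4.45

p = 487/2330 ≈ 0.209013.
d = −(3/4) ln(1 − 4p/3) = −0.75 ln(1 − 0.278684) = −0.75 ln(0.721316)
  = −0.75 × (-0.326678) = 0.245009 substitutions/site.
Under a molecular clock d = 2μt, so t = d/(2μ) = 0.245009 / (2 × 0.0275) = 4.45 Myr.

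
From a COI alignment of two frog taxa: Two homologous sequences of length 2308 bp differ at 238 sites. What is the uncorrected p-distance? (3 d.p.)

p = 238/2308 = 0.103119… ≈ 0.103 (to 3 d.p.).

0.103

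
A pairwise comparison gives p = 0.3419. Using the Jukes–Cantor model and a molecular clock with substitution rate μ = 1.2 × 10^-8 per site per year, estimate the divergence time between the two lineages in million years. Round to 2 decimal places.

19.02

d = −(3/4) ln(1 − 4p/3) = −0.75 ln(1 − 0.455867) = −0.75 ln(0.544133)
  = −0.75 × (-0.608562) = 0.456422 substitutions/site.
Under a molecular clock d = 2μt, so t = d/(2μ) = 0.456422 / (2 × 1.2 × 10^-8) = 19.02 million years.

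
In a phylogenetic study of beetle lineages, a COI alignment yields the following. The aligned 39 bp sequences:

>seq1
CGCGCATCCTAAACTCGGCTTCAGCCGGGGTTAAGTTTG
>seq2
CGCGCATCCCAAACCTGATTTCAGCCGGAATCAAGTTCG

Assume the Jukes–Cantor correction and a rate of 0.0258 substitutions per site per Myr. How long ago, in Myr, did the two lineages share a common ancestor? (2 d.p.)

The sequences differ at 9 of 39 sites (10, 15, 16, 18, 19, 29, 30, 32, 38), so p = 9/39 ≈ 0.230769.
d = −(3/4) ln(1 − 4p/3) = −0.75 ln(1 − 0.307692) = −0.75 ln(0.692308)
  = −0.75 × (-0.367724) = 0.275793 substitutions/site.
Under a molecular clock d = 2μt, so t = d/(2μ) = 0.275793 / (2 × 0.0258) = 5.34 Myr.

5.34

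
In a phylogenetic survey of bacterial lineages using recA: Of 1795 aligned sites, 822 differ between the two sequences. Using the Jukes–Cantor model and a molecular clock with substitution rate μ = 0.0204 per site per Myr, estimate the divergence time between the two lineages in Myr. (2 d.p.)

p = 822/1795 ≈ 0.457939.
d = −(3/4) ln(1 − 4p/3) = −0.75 ln(1 − 0.610585) = −0.75 ln(0.389415)
  = −0.75 × (-0.943110) = 0.707333 substitutions/site.
Under a molecular clock d = 2μt, so t = d/(2μ) = 0.707333 / (2 × 0.0204) = 17.34 Myr.

17.34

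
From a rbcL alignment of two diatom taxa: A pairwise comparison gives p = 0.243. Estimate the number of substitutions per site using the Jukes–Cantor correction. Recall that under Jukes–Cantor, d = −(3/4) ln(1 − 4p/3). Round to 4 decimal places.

d = −(3/4) ln(1 − 4p/3) = −0.75 ln(1 − 0.324) = −0.75 ln(0.676)
  = −0.75 × (-0.391562) = 0.293672 substitutions/site.

0.2937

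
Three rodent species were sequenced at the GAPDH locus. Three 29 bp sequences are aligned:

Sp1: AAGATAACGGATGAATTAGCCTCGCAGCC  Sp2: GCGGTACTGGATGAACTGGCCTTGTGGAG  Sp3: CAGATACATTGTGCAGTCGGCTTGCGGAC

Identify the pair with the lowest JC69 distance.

Sp1 and Sp2

Sp1–Sp2: 12/29 differ, p = 0.414, d = 0.602.
Sp1–Sp3: 13/29 differ, p = 0.448, d = 0.683.
Sp2–Sp3: 13/29 differ, p = 0.448, d = 0.683.
The smallest distance is between Sp1 and Sp2.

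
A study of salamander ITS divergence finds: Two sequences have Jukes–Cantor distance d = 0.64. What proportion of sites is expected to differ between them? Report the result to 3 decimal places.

p = (3/4)(1 − e^(−4d/3)) = 0.75 × (1 − e^(-0.853333)) = 0.75 × (1 − 0.425993) = 0.430505.

0.431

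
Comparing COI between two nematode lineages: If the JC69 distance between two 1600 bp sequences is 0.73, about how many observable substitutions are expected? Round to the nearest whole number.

Invert JC69: p = (3/4)(1 − e^(−4d/3)) = 0.75 × (1 − e^(-0.973333)) = 0.75 × (1 − 0.377822) = 0.466634.
Expected differing sites = pL ≈ 0.466634 × 1600 = 746.6144 ≈ 747.

747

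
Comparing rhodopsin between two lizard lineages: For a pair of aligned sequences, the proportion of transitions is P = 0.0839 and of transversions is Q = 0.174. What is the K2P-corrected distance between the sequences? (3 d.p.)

Under the Kimura two-parameter model, d = −½ ln(1 − 2P − Q) − ¼ ln(1 − 2Q).
1 − 2P − Q = 0.6582, giving −½ ln(0.6582) = 0.209123.
1 − 2Q = 0.652, giving −¼ ln(0.652) = 0.106928.
d = 0.209123 + 0.106928 = 0.316051.

0.316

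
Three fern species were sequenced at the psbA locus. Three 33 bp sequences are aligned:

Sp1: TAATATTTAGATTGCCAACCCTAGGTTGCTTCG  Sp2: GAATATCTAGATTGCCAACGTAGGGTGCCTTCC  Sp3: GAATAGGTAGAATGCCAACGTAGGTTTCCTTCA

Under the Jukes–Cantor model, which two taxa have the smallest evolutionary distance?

Sp1–Sp2: 9/33 differ, p = 0.273, d = 0.339.
Sp1–Sp3: 11/33 differ, p = 0.333, d = 0.441.
Sp2–Sp3: 6/33 differ, p = 0.182, d = 0.208.
The smallest distance is between Sp2 and Sp3.

Sp2 and Sp3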